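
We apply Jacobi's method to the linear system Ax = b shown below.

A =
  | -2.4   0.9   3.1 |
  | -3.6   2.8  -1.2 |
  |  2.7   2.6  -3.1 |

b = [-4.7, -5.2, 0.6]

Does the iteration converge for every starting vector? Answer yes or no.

no

Let D = diag(-2.4, 2.8, -3.1); L, U the strict triangles.
Jacobi: T = -D⁻¹(L+U), T[2,1] = -(2.6)/(-3.1) = +0.8387; T[2,2] = 0.
  T[0,:] = [+0.0000, +0.3750, +1.2917]
  T[1,:] = [+1.2857, +0.0000, +0.4286]
  T[2,:] = [+0.8710, +0.8387, +0.0000]
moduli |λ_i(T)| = 1.6945, 0.9511, 0.9511.
spectral radius ρ = 1.6945; 1.6945 > 1, so it fails to converge.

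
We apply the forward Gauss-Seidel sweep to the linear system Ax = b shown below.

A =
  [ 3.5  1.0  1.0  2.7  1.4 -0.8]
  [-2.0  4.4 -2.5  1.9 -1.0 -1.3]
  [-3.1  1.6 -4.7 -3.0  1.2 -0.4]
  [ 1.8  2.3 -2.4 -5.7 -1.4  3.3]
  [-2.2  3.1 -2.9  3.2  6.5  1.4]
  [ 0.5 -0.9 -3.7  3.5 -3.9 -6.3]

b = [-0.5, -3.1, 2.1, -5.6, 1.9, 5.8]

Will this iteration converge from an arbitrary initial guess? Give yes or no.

Write A = D+L+U with D = diag(3.5, 4.4, -4.7, -5.7, 6.5, -6.3).
T_GS = -(D+L)⁻¹U: row 0 first, T[0,4] = -(1.4)/(3.5) = -0.4000; later rows by forward substitution.
  T[0,:] = [+0.0000, -0.2857, -0.2857, -0.7714, -0.4000, +0.2286]
  T[1,:] = [+0.0000, -0.1299, +0.4383, -0.7825, +0.0455, +0.3994]
  T[2,:] = [+0.0000, +0.1442, +0.3377, -0.3959, +0.5346, -0.0999]
  T[3,:] = [+0.0000, -0.2034, -0.0555, -0.3927, -0.5787, +0.8543]
  T[4,:] = [+0.0000, +0.1297, -0.1278, +0.1288, +0.3664, -0.7937]
  T[5,:] = [+0.0000, -0.2821, -0.2354, -0.0148, -0.9005, +0.9857]
|eigenvalues of T|: 1.6286, 0.4184, 0.1079, 0.0769, 0.0769, 0.0000.
ρ(T) = max|λ| = 1.6286; 1.6286 > 1: divergent.

no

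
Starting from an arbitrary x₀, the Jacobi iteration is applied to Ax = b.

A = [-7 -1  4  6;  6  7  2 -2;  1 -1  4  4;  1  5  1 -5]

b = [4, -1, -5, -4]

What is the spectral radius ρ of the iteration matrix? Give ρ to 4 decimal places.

1.1305

Write A = D+L+U with D = diag(-7, 7, 4, -5).
Jacobi: T = -D⁻¹(L+U), T[2,3] = -(4)/(4) = -1.0000; T[2,2] = 0.
  T[0,:] = [+0.0000, -0.1429, +0.5714, +0.8571]
  T[1,:] = [-0.8571, +0.0000, -0.2857, +0.2857]
  T[2,:] = [-0.2500, +0.2500, +0.0000, -1.0000]
  T[3,:] = [+0.2000, +1.0000, +0.2000, +0.0000]
moduli |λ_i(T)| = 1.1305, 0.8952, 0.8952, 0.6555.
ρ(T) = max|λ| = 1.1305; 1.1305 > 1 ⇒ diverges.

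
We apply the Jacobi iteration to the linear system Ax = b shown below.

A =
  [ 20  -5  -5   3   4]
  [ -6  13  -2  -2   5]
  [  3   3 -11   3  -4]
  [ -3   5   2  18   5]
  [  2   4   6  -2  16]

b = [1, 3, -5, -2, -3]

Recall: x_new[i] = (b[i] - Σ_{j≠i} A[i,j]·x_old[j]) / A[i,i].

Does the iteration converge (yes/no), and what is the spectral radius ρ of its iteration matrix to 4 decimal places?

yes, ρ = 0.8341

Let D = diag(20, 13, -11, 18, 16); L, U the strict triangles.
Jacobi: T = -D⁻¹(L+U), T[1,4] = -(5)/(13) = -0.3846; T[1,1] = 0.
  T[0,:] = [+0.0000  +0.2500  +0.2500  -0.1500  -0.2000]
  T[1,:] = [+0.4615  +0.0000  +0.1538  +0.1538  -0.3846]
  T[2,:] = [+0.2727  +0.2727  +0.0000  +0.2727  -0.3636]
  T[3,:] = [+0.1667  -0.2778  -0.1111  +0.0000  -0.2778]
  T[4,:] = [-0.1250  -0.2500  -0.3750  +0.1250  +0.0000]
|λ(T)| sorted: 0.8341, 0.4373, 0.4373, 0.2438, 0.0180.
ρ = 0.8341; 0.8341 < 1, so it converges for any x₀.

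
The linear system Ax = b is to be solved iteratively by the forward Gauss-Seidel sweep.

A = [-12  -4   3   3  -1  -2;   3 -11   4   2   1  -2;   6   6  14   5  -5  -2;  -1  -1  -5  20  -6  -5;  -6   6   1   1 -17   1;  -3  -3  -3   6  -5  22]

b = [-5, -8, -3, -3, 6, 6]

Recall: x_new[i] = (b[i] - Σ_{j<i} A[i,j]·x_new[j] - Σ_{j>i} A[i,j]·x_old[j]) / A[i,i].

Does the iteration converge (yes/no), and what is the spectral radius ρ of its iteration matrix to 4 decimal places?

yes, ρ = 0.5879

Diagonal D = diag(-12, -11, 14, 20, -17, 22); L, U strict lower/upper.
GS T = -(D+L)⁻¹U: row 0 first, T[0,3] = -(3)/(-12) = +0.2500; later rows by forward substitution.
  T[0,:] = [+0.0000 -0.3333 +0.2500 +0.2500 -0.0833 -0.1667]
  T[1,:] = [+0.0000 -0.0909 +0.4318 +0.2500 +0.0682 -0.2273]
  T[2,:] = [+0.0000 +0.1818 -0.2922 -0.5714 +0.3636 +0.3117]
  T[3,:] = [+0.0000 +0.0242 -0.0390 -0.1179 +0.3902 +0.3082]
  T[4,:] = [+0.0000 +0.0977 +0.0447 -0.0405 +0.0978 +0.0739]
  T[5,:] = [+0.0000 -0.0175 +0.0739 +0.0132 -0.0367 -0.0785]
|roots of det(T-λI)|: 0.5879, 0.2011, 0.1659, 0.1659, 0.0320, 0.0000.
ρ(T) = max|λ| = 0.5879; 0.5879 < 1 ⇒ converges.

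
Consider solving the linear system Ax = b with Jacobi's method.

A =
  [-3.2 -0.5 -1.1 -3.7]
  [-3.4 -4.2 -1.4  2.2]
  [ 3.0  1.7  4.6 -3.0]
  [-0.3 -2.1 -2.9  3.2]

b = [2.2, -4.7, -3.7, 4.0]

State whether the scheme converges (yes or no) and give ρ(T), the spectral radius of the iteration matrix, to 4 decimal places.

no, ρ = 1.2910

Let D = diag(-3.2, -4.2, 4.6, 3.2); L, U the strict triangles.
Jacobi T = -D⁻¹(L+U): T[3,2] = -(-2.9)/(3.2) = +0.9062; T[3,3] = 0.
  T[0,:] = [+0.0000 -0.1562 -0.3438 -1.1562]
  T[1,:] = [-0.8095 +0.0000 -0.3333 +0.5238]
  T[2,:] = [-0.6522 -0.3696 +0.0000 +0.6522]
  T[3,:] = [+0.0938 +0.6562 +0.9062 +0.0000]
|λ(T)| sorted: 1.2910, 0.9771, 0.9771, 0.3570.
ρ = 1.2910; 1.2910 > 1: divergent.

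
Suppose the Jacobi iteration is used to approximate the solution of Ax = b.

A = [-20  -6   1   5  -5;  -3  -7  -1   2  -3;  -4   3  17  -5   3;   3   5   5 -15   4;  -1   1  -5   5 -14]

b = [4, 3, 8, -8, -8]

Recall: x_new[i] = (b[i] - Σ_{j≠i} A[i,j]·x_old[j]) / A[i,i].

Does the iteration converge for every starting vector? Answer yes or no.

A = D + L + U where D = diag(-20, -7, 17, -15, -14).
T_J = -D⁻¹(L+U): T[0,3] = -(5)/(-20) = +0.2500; T[0,0] = 0.
  T[0,:] = [+0.0000, -0.3000, +0.0500, +0.2500, -0.2500]
  T[1,:] = [-0.4286, +0.0000, -0.1429, +0.2857, -0.4286]
  T[2,:] = [+0.2353, -0.1765, +0.0000, +0.2941, -0.1765]
  T[3,:] = [+0.2000, +0.3333, +0.3333, +0.0000, +0.2667]
  T[4,:] = [-0.0714, +0.0714, -0.3571, +0.3571, +0.0000]
|eigenvalues of T|: 0.8549, 0.4856, 0.3101, 0.3101, 0.1802.
spectral radius ρ = 0.8549; 0.8549 < 1: convergent.

yes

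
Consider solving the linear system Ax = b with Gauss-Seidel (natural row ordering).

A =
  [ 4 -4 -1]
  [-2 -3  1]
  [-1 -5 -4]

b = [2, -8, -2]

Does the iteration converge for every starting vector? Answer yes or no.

Diagonal D = diag(4, -3, -4); L, U strict lower/upper.
Gauss-Seidel: T = -(D+L)⁻¹U, row 0 first, T[0,1] = -(-4)/(4) = +1.0000; later rows by forward substitution.
  T[0,:] = [+0.0000  +1.0000  +0.2500]
  T[1,:] = [+0.0000  -0.6667  +0.1667]
  T[2,:] = [+0.0000  +0.5833  -0.2708]
moduli |λ_i(T)| = 0.8381, 0.0994, 0.0000.
ρ(T) = max|λ| = 0.8381; 0.8381 < 1: convergent.

yes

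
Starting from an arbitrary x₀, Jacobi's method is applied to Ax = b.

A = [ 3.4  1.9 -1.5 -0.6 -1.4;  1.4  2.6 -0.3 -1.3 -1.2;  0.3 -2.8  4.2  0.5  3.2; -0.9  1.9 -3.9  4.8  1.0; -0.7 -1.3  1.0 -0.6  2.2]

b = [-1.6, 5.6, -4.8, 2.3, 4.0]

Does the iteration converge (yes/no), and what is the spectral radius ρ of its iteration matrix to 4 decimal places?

no, ρ = 1.2117

A = D + L + U where D = diag(3.4, 2.6, 4.2, 4.8, 2.2).
Jacobi T = -D⁻¹(L+U): T[2,0] = -(0.3)/(4.2) = -0.0714; T[2,2] = 0.
  T[0,:] = [+0.0000  -0.5588  +0.4412  +0.1765  +0.4118]
  T[1,:] = [-0.5385  +0.0000  +0.1154  +0.5000  +0.4615]
  T[2,:] = [-0.0714  +0.6667  +0.0000  -0.1190  -0.7619]
  T[3,:] = [+0.1875  -0.3958  +0.8125  +0.0000  -0.2083]
  T[4,:] = [+0.3182  +0.5909  -0.4545  +0.2727  +0.0000]
|eigenvalues of T|: 1.2117, 0.6095, 0.6095, 0.3719, 0.0078.
ρ(T) = max|λ| = 1.2117; 1.2117 > 1 ⇒ diverges.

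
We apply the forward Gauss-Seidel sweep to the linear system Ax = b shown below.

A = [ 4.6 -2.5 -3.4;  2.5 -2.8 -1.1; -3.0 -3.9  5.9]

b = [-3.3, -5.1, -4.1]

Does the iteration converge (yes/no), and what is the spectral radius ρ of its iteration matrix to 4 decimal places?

yes, ρ = 0.9196

Diagonal D = diag(4.6, -2.8, 5.9); L, U strict lower/upper.
Gauss-Seidel: T = -(D+L)⁻¹U, row 0 first, T[0,2] = -(-3.4)/(4.6) = +0.7391; later rows by forward substitution.
  T[0,:] = [+0.0000  +0.5435  +0.7391]
  T[1,:] = [+0.0000  +0.4852  +0.2671]
  T[2,:] = [+0.0000  +0.5971  +0.5524]
moduli |λ_i(T)| = 0.9196, 0.1181, 0.0000.
ρ(T) = max|λ| = 0.9196; 0.9196 < 1 ⇒ converges.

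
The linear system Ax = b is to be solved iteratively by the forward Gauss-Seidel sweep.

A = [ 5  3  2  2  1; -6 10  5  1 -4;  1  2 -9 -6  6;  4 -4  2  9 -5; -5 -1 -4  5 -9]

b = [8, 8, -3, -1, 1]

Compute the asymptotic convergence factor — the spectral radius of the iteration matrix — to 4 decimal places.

Write A = D+L+U with D = diag(5, 10, -9, 9, -9).
GS T = -(D+L)⁻¹U: row 0 first, T[0,4] = -(1)/(5) = -0.2000; later rows by forward substitution.
  T[0,:] = [+0.0000, -0.6000, -0.4000, -0.4000, -0.2000]
  T[1,:] = [+0.0000, -0.3600, -0.7400, -0.3400, +0.2800]
  T[2,:] = [+0.0000, -0.1467, -0.2089, -0.7867, +0.7067]
  T[3,:] = [+0.0000, +0.1393, -0.1047, +0.2015, +0.6119]
  T[4,:] = [+0.0000, +0.5159, +0.3391, +0.7216, +0.1058]
|λ(T)| sorted: 1.2611, 0.8113, 0.2456, 0.2456, 0.0000.
ρ = 1.2611; 1.2611 > 1, so it fails to converge.

1.2611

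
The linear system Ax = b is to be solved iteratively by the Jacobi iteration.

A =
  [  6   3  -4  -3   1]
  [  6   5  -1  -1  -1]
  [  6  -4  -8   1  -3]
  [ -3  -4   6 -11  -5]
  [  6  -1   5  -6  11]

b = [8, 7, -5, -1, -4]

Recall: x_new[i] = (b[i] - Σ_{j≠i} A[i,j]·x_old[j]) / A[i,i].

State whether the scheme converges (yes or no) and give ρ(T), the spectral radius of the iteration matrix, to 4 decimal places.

no, ρ = 1.3914

A = D + L + U where D = diag(6, 5, -8, -11, 11).
T_J = -D⁻¹(L+U): T[2,0] = -(6)/(-8) = +0.7500; T[2,2] = 0.
  T[0,:] = [+0.0000  -0.5000  +0.6667  +0.5000  -0.1667]
  T[1,:] = [-1.2000  +0.0000  +0.2000  +0.2000  +0.2000]
  T[2,:] = [+0.7500  -0.5000  +0.0000  +0.1250  -0.3750]
  T[3,:] = [-0.2727  -0.3636  +0.5455  +0.0000  -0.4545]
  T[4,:] = [-0.5455  +0.0909  -0.4545  +0.5455  +0.0000]
eigenvalue magnitudes: 1.3914, 0.6435, 0.6435, 0.5270, 0.3273.
ρ = 1.3914; 1.3914 > 1 ⇒ diverges.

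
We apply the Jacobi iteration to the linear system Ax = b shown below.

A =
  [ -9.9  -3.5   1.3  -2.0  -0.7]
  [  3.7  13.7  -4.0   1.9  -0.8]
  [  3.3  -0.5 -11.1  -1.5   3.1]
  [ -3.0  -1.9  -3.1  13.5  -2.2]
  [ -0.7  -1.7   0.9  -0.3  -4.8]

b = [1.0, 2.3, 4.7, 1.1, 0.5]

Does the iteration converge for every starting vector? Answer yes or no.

Write A = D+L+U with D = diag(-9.9, 13.7, -11.1, 13.5, -4.8).
Jacobi T = -D⁻¹(L+U): T[3,2] = -(-3.1)/(13.5) = +0.2296; T[3,3] = 0.
  T[0,:] = [+0.0000 -0.3535 +0.1313 -0.2020 -0.0707]
  T[1,:] = [-0.2701 +0.0000 +0.2920 -0.1387 +0.0584]
  T[2,:] = [+0.2973 -0.0450 +0.0000 -0.1351 +0.2793]
  T[3,:] = [+0.2222 +0.1407 +0.2296 +0.0000 +0.1630]
  T[4,:] = [-0.1458 -0.3542 +0.1875 -0.0625 +0.0000]
|eigenvalues of T|: 0.5203, 0.3053, 0.3053, 0.2370, 0.2370.
ρ(T) = max|λ| = 0.5203; 0.5203 < 1, so it converges for any x₀.

yes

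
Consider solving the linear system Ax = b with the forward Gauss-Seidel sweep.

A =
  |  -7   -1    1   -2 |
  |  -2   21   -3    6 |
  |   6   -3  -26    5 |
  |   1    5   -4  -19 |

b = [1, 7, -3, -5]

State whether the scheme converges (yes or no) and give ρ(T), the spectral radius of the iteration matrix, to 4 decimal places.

yes, ρ = 0.1640

Diagonal D = diag(-7, 21, -26, -19); L, U strict lower/upper.
Gauss-Seidel: T = -(D+L)⁻¹U, row 0 first, T[0,3] = -(-2)/(-7) = -0.2857; later rows by forward substitution.
  T[0,:] = [+0.0000  -0.1429  +0.1429  -0.2857]
  T[1,:] = [+0.0000  -0.0136  +0.1565  -0.3129]
  T[2,:] = [+0.0000  -0.0314  +0.0149  +0.1625]
  T[3,:] = [+0.0000  -0.0045  +0.0456  -0.1316]
|λ(T)| sorted: 0.1640, 0.0355, 0.0355, 0.0000.
spectral radius ρ = 0.1640; 0.1640 < 1 ⇒ converges.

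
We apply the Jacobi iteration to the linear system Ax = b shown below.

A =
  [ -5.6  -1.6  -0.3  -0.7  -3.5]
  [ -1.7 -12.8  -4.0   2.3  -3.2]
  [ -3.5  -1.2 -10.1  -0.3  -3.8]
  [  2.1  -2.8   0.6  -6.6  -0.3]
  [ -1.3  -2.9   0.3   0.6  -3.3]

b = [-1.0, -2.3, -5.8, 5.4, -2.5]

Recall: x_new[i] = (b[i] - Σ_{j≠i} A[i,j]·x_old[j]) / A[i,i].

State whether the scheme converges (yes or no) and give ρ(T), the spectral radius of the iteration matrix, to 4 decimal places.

yes, ρ = 0.9200

A = D + L + U where D = diag(-5.6, -12.8, -10.1, -6.6, -3.3).
Jacobi: T = -D⁻¹(L+U), T[1,2] = -(-4)/(-12.8) = -0.3125; T[1,1] = 0.
  T[0,:] = [+0.0000, -0.2857, -0.0536, -0.1250, -0.6250]
  T[1,:] = [-0.1328, +0.0000, -0.3125, +0.1797, -0.2500]
  T[2,:] = [-0.3465, -0.1188, +0.0000, -0.0297, -0.3762]
  T[3,:] = [+0.3182, -0.4242, +0.0909, +0.0000, -0.0455]
  T[4,:] = [-0.3939, -0.8788, +0.0909, +0.1818, +0.0000]
|roots of det(T-λI)|: 0.9200, 0.5605, 0.4834, 0.4834, 0.0404.
ρ = 0.9200; 0.9200 < 1 ⇒ converges.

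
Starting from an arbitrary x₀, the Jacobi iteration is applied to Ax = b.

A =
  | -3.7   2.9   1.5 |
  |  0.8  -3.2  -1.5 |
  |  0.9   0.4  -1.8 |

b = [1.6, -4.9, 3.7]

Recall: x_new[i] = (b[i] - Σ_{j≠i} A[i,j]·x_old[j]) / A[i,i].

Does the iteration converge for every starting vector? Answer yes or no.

yes

Split A = D + L + U, D = diag(-3.7, -3.2, -1.8).
Jacobi: T = -D⁻¹(L+U), T[1,2] = -(-1.5)/(-3.2) = -0.4688; T[1,1] = 0.
  T[0,:] = [+0.0000  +0.7838  +0.4054]
  T[1,:] = [+0.2500  +0.0000  -0.4688]
  T[2,:] = [+0.5000  +0.2222  +0.0000]
|roots of det(T-λI)|: 0.7200, 0.4731, 0.4731.
spectral radius ρ = 0.7200; 0.7200 < 1: convergent.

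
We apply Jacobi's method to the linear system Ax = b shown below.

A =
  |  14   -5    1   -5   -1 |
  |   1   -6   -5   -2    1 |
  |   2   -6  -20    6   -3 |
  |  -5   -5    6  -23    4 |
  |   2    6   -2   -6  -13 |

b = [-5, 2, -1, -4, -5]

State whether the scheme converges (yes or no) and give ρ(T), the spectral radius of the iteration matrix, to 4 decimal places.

yes, ρ = 0.8416

Write A = D+L+U with D = diag(14, -6, -20, -23, -13).
T_J = -D⁻¹(L+U): T[3,2] = -(6)/(-23) = +0.2609; T[3,3] = 0.
  T[0,:] = [+0.0000, +0.3571, -0.0714, +0.3571, +0.0714]
  T[1,:] = [+0.1667, +0.0000, -0.8333, -0.3333, +0.1667]
  T[2,:] = [+0.1000, -0.3000, +0.0000, +0.3000, -0.1500]
  T[3,:] = [-0.2174, -0.2174, +0.2609, +0.0000, +0.1739]
  T[4,:] = [+0.1538, +0.4615, -0.1538, -0.4615, +0.0000]
|eigenvalues of T|: 0.8416, 0.5772, 0.4119, 0.4119, 0.0616.
ρ = 0.8416; 0.8416 < 1: convergent.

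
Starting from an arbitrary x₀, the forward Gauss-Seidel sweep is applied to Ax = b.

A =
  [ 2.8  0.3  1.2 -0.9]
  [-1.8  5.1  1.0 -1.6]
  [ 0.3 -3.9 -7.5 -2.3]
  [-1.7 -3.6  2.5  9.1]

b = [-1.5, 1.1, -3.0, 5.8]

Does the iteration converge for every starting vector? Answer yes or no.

Split A = D + L + U, D = diag(2.8, 5.1, -7.5, 9.1).
Gauss-Seidel: T = -(D+L)⁻¹U, row 0 first, T[0,1] = -(0.3)/(2.8) = -0.1071; later rows by forward substitution.
  T[0,:] = [+0.0000 -0.1071 -0.4286 +0.3214]
  T[1,:] = [+0.0000 -0.0378 -0.3473 +0.4272]
  T[2,:] = [+0.0000 +0.0154 +0.1635 -0.5159]
  T[3,:] = [+0.0000 -0.0392 -0.2624 +0.3708]
|λ(T)| sorted: 0.6123, 0.1308, 0.0150, 0.0000.
ρ(T) = max|λ| = 0.6123; 0.6123 < 1, so it converges for any x₀.

yes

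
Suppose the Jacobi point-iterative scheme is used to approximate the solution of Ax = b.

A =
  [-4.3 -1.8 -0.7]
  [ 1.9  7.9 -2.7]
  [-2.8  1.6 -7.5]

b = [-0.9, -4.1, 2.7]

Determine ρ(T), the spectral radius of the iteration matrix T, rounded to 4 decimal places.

A = D + L + U where D = diag(-4.3, 7.9, -7.5).
Jacobi: T = -D⁻¹(L+U), T[1,0] = -(1.9)/(7.9) = -0.2405; T[1,1] = 0.
  T[0,:] = [+0.0000 -0.4186 -0.1628]
  T[1,:] = [-0.2405 +0.0000 +0.3418]
  T[2,:] = [-0.3733 +0.2133 +0.0000]
|eigenvalues of T|: 0.5833, 0.3254, 0.3254.
spectral radius ρ = 0.5833; 0.5833 < 1: convergent.

0.5833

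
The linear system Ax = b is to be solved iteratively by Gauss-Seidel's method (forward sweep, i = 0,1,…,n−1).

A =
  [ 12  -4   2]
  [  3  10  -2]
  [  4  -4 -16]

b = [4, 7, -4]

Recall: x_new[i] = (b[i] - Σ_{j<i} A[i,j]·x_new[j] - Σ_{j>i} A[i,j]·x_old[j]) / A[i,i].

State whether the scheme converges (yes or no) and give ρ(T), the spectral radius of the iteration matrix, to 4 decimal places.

A = D + L + U where D = diag(12, 10, -16).
T_GS = -(D+L)⁻¹U: row 0 first, T[0,2] = -(2)/(12) = -0.1667; later rows by forward substitution.
  T[0,:] = [+0.0000 +0.3333 -0.1667]
  T[1,:] = [+0.0000 -0.1000 +0.2500]
  T[2,:] = [+0.0000 +0.1083 -0.1042]
|λ(T)| sorted: 0.2667, 0.0625, 0.0000.
spectral radius ρ = 0.2667; 0.2667 < 1, so it converges for any x₀.

yes, ρ = 0.2667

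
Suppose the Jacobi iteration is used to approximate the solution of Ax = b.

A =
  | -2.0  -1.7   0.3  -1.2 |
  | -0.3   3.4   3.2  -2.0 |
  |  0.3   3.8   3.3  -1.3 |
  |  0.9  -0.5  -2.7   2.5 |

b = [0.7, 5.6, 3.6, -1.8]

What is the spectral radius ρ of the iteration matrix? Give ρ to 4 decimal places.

1.4639

A = D + L + U where D = diag(-2, 3.4, 3.3, 2.5).
T_J = -D⁻¹(L+U): T[1,0] = -(-0.3)/(3.4) = +0.0882; T[1,1] = 0.
  T[0,:] = [+0.0000, -0.8500, +0.1500, -0.6000]
  T[1,:] = [+0.0882, +0.0000, -0.9412, +0.5882]
  T[2,:] = [-0.0909, -1.1515, +0.0000, +0.3939]
  T[3,:] = [-0.3600, +0.2000, +1.0800, +0.0000]
moduli |λ_i(T)| = 1.4639, 0.8210, 0.8210, 0.1741.
ρ = 1.4639; 1.4639 > 1, so it fails to converge.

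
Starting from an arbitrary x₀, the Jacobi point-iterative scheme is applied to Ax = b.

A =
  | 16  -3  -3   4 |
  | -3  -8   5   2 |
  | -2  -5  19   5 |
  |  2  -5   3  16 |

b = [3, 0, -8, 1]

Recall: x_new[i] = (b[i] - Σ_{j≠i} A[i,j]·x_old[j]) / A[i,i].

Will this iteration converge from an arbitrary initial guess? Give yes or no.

yes

Split A = D + L + U, D = diag(16, -8, 19, 16).
Jacobi: T = -D⁻¹(L+U), T[0,2] = -(-3)/(16) = +0.1875; T[0,0] = 0.
  T[0,:] = [+0.0000  +0.1875  +0.1875  -0.2500]
  T[1,:] = [-0.3750  +0.0000  +0.6250  +0.2500]
  T[2,:] = [+0.1053  +0.2632  +0.0000  -0.2632]
  T[3,:] = [-0.1250  +0.3125  -0.1875  +0.0000]
eigenvalue magnitudes: 0.5631, 0.3599, 0.2991, 0.0958.
ρ(T) = max|λ| = 0.5631; 0.5631 < 1, so it converges for any x₀.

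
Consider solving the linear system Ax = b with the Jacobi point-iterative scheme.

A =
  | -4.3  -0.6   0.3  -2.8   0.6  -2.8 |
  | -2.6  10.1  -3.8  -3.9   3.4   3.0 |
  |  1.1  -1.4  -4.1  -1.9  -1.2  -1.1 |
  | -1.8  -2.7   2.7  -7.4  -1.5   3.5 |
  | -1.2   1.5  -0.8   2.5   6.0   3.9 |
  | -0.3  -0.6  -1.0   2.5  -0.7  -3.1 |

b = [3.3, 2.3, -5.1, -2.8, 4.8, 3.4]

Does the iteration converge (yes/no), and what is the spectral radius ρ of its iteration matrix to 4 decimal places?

no, ρ = 1.1315

A = D + L + U where D = diag(-4.3, 10.1, -4.1, -7.4, 6, -3.1).
Jacobi T = -D⁻¹(L+U): T[5,0] = -(-0.3)/(-3.1) = -0.0968; T[5,5] = 0.
  T[0,:] = [+0.0000 -0.1395 +0.0698 -0.6512 +0.1395 -0.6512]
  T[1,:] = [+0.2574 +0.0000 +0.3762 +0.3861 -0.3366 -0.2970]
  T[2,:] = [+0.2683 -0.3415 +0.0000 -0.4634 -0.2927 -0.2683]
  T[3,:] = [-0.2432 -0.3649 +0.3649 +0.0000 -0.2027 +0.4730]
  T[4,:] = [+0.2000 -0.2500 +0.1333 -0.4167 +0.0000 -0.6500]
  T[5,:] = [-0.0968 -0.1935 -0.3226 +0.8065 -0.2258 +0.0000]
moduli |λ_i(T)| = 1.1315, 0.6890, 0.6285, 0.6285, 0.3199, 0.1798.
spectral radius ρ = 1.1315; 1.1315 > 1 ⇒ diverges.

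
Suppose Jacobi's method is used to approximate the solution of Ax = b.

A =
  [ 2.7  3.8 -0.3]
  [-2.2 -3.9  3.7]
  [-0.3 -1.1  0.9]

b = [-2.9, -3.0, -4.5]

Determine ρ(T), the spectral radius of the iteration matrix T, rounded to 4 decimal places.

1.5271

Write A = D+L+U with D = diag(2.7, -3.9, 0.9).
T_J = -D⁻¹(L+U): T[2,0] = -(-0.3)/(0.9) = +0.3333; T[2,2] = 0.
  T[0,:] = [+0.0000, -1.4074, +0.1111]
  T[1,:] = [-0.5641, +0.0000, +0.9487]
  T[2,:] = [+0.3333, +1.2222, +0.0000]
|λ(T)| sorted: 1.5271, 1.2549, 0.2722.
spectral radius ρ = 1.5271; 1.5271 > 1: divergent.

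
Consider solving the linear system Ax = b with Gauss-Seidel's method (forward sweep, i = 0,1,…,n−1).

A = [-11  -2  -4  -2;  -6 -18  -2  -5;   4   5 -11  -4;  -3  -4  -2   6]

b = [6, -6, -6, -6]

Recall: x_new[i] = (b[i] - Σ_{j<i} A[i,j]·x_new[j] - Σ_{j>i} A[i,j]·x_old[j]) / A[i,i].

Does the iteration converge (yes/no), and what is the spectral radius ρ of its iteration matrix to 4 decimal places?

Split A = D + L + U, D = diag(-11, -18, -11, 6).
GS T = -(D+L)⁻¹U: row 0 first, T[0,3] = -(-2)/(-11) = -0.1818; later rows by forward substitution.
  T[0,:] = [+0.0000 -0.1818 -0.3636 -0.1818]
  T[1,:] = [+0.0000 +0.0606 +0.0101 -0.2172]
  T[2,:] = [+0.0000 -0.0386 -0.1276 -0.5285]
  T[3,:] = [+0.0000 -0.0634 -0.2176 -0.4118]
|eigenvalues of T|: 0.6535, 0.1321, 0.0426, 0.0000.
ρ(T) = max|λ| = 0.6535; 0.6535 < 1: convergent.

yes, ρ = 0.6535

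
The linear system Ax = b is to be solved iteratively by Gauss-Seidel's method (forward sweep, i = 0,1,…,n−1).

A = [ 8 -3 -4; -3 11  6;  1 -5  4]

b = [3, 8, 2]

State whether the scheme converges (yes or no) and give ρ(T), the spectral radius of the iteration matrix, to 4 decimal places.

Write A = D+L+U with D = diag(8, 11, 4).
T_GS = -(D+L)⁻¹U: row 0 first, T[0,1] = -(-3)/(8) = +0.3750; later rows by forward substitution.
  T[0,:] = [+0.0000  +0.3750  +0.5000]
  T[1,:] = [+0.0000  +0.1023  -0.4091]
  T[2,:] = [+0.0000  +0.0341  -0.6364]
eigenvalue magnitudes: 0.6170, 0.0829, 0.0000.
ρ(T) = max|λ| = 0.6170; 0.6170 < 1 ⇒ converges.

yes, ρ = 0.6170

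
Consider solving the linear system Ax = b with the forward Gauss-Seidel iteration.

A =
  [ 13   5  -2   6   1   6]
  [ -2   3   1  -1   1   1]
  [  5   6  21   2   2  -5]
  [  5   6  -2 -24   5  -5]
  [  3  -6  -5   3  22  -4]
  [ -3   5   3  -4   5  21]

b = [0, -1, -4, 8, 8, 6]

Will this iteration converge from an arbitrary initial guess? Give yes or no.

yes

Split A = D + L + U, D = diag(13, 3, 21, -24, 22, 21).
T_GS = -(D+L)⁻¹U: row 0 first, T[0,1] = -(5)/(13) = -0.3846; later rows by forward substitution.
  T[0,:] = [+0.0000  -0.3846  +0.1538  -0.4615  -0.0769  -0.4615]
  T[1,:] = [+0.0000  -0.2564  -0.2308  +0.0256  -0.3846  -0.6410]
  T[2,:] = [+0.0000  +0.1648  +0.0293  +0.0073  +0.0330  +0.5311]
  T[3,:] = [+0.0000  -0.1580  -0.0281  -0.0904  +0.0934  -0.5090]
  T[4,:] = [+0.0000  +0.0415  -0.0734  +0.0839  -0.0997  +0.2601]
  T[5,:] = [+0.0000  -0.0574  +0.0849  -0.1103  +0.1174  -0.1481]
|roots of det(T-λI)|: 0.5007, 0.2306, 0.1650, 0.0594, 0.0584, 0.0000.
ρ = 0.5007; 0.5007 < 1, so it converges for any x₀.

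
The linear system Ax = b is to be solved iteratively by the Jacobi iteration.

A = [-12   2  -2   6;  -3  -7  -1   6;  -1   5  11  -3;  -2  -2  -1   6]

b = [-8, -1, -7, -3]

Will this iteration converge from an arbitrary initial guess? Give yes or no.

yes

Write A = D+L+U with D = diag(-12, -7, 11, 6).
Jacobi: T = -D⁻¹(L+U), T[1,3] = -(6)/(-7) = +0.8571; T[1,1] = 0.
  T[0,:] = [+0.0000  +0.1667  -0.1667  +0.5000]
  T[1,:] = [-0.4286  +0.0000  -0.1429  +0.8571]
  T[2,:] = [+0.0909  -0.4545  +0.0000  +0.2727]
  T[3,:] = [+0.3333  +0.3333  +0.1667  +0.0000]
eigenvalue magnitudes: 0.8386, 0.5865, 0.2814, 0.2814.
ρ = 0.8386; 0.8386 < 1: convergent.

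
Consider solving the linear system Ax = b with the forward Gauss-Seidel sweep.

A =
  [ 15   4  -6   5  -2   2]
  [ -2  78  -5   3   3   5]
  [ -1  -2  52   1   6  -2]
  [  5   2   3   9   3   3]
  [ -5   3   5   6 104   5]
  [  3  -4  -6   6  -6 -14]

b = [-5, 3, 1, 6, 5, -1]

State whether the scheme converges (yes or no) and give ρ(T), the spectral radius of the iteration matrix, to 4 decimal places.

Let D = diag(15, 78, 52, 9, 104, -14); L, U the strict triangles.
GS T = -(D+L)⁻¹U: row 0 first, T[0,3] = -(5)/(15) = -0.3333; later rows by forward substitution.
  T[0,:] = [+0.0000, -0.2667, +0.4000, -0.3333, +0.1333, -0.1333]
  T[1,:] = [+0.0000, -0.0068, +0.0744, -0.0470, -0.0350, -0.0675]
  T[2,:] = [+0.0000, -0.0054, +0.0106, -0.0274, -0.1142, +0.0333]
  T[3,:] = [+0.0000, +0.1515, -0.2423, +0.2048, -0.3616, -0.2554]
  T[4,:] = [+0.0000, -0.0211, +0.0306, -0.0252, +0.0338, -0.0394]
  T[5,:] = [+0.0000, +0.0211, -0.0570, +0.0523, -0.0819, -0.1161]
|eigenvalues of T|: 0.1706, 0.1013, 0.0529, 0.0529, 0.0234, 0.0000.
ρ = 0.1706; 0.1706 < 1 ⇒ converges.

yes, ρ = 0.1706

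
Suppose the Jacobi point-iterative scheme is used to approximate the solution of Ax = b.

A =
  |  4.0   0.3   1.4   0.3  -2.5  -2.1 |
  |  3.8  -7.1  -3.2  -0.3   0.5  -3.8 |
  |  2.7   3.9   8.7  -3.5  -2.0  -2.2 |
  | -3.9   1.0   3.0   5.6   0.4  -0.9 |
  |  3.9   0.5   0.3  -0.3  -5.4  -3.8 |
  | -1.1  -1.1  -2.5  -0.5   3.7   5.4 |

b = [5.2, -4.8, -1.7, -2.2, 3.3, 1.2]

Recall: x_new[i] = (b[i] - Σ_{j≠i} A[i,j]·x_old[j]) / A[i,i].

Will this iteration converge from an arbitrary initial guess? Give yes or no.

A = D + L + U where D = diag(4, -7.1, 8.7, 5.6, -5.4, 5.4).
Jacobi T = -D⁻¹(L+U): T[3,0] = -(-3.9)/(5.6) = +0.6964; T[3,3] = 0.
  T[0,:] = [+0.0000  -0.0750  -0.3500  -0.0750  +0.6250  +0.5250]
  T[1,:] = [+0.5352  +0.0000  -0.4507  -0.0423  +0.0704  -0.5352]
  T[2,:] = [-0.3103  -0.4483  +0.0000  +0.4023  +0.2299  +0.2529]
  T[3,:] = [+0.6964  -0.1786  -0.5357  +0.0000  -0.0714  +0.1607]
  T[4,:] = [+0.7222  +0.0926  +0.0556  -0.0556  +0.0000  -0.7037]
  T[5,:] = [+0.2037  +0.2037  +0.4630  +0.0926  -0.6852  +0.0000]
moduli |λ_i(T)| = 1.2313, 0.8529, 0.4088, 0.4088, 0.3378, 0.3378.
ρ(T) = max|λ| = 1.2313; 1.2313 > 1, so it fails to converge.

no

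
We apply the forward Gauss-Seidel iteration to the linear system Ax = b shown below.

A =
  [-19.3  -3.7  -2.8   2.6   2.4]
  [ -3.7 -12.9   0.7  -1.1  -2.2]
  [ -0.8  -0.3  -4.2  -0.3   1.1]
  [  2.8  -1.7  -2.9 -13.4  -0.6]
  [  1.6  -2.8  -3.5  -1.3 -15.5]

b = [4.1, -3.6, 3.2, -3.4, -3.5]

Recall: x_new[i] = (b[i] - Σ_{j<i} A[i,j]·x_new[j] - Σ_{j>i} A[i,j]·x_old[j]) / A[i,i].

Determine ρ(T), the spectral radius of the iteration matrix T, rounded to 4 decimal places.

0.1570

Diagonal D = diag(-19.3, -12.9, -4.2, -13.4, -15.5); L, U strict lower/upper.
GS T = -(D+L)⁻¹U: row 0 first, T[0,4] = -(2.4)/(-19.3) = +0.1244; later rows by forward substitution.
  T[0,:] = [+0.0000, -0.1917, -0.1451, +0.1347, +0.1244]
  T[1,:] = [+0.0000, +0.0550, +0.0959, -0.1239, -0.2062]
  T[2,:] = [+0.0000, +0.0326, +0.0208, -0.0882, +0.2529]
  T[3,:] = [+0.0000, -0.0541, -0.0470, +0.0630, -0.0474]
  T[4,:] = [+0.0000, -0.0325, -0.0330, +0.0509, -0.0031]
|λ(T)| sorted: 0.1570, 0.0340, 0.0325, 0.0198, 0.0000.
spectral radius ρ = 0.1570; 0.1570 < 1, so it converges for any x₀.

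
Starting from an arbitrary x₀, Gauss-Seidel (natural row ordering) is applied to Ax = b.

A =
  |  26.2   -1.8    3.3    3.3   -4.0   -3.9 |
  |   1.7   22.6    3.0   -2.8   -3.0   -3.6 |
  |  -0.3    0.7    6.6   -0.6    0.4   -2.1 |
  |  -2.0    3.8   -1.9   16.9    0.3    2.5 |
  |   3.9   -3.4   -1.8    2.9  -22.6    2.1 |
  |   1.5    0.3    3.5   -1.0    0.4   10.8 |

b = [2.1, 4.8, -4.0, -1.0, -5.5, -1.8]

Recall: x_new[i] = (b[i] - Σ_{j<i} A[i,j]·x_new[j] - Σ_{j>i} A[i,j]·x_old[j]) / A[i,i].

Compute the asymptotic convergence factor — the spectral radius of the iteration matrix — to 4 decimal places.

0.1587

Write A = D+L+U with D = diag(26.2, 22.6, 6.6, 16.9, -22.6, 10.8).
T_GS = -(D+L)⁻¹U: row 0 first, T[0,1] = -(-1.8)/(26.2) = +0.0687; later rows by forward substitution.
  T[0,:] = [+0.0000 +0.0687 -0.1260 -0.1260 +0.1527 +0.1489]
  T[1,:] = [+0.0000 -0.0052 -0.1233 +0.1334 +0.1213 +0.1481]
  T[2,:] = [+0.0000 +0.0037 +0.0073 +0.0710 -0.0665 +0.3092]
  T[3,:] = [+0.0000 +0.0097 +0.0136 -0.0369 -0.0344 -0.1288]
  T[4,:] = [+0.0000 +0.0136 -0.0020 -0.0522 +0.0090 +0.0552]
  T[5,:] = [+0.0000 -0.0102 +0.0199 -0.0107 -0.0065 -0.1390]
eigenvalue magnitudes: 0.1587, 0.1110, 0.0562, 0.0562, 0.0034, 0.0000.
ρ(T) = max|λ| = 0.1587; 0.1587 < 1 ⇒ converges.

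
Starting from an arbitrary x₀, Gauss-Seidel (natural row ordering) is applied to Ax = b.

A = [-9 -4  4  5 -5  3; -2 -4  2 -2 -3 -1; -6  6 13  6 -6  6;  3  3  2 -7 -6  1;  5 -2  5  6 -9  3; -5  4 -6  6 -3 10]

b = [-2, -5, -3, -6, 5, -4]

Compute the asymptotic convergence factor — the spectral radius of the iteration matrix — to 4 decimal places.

Split A = D + L + U, D = diag(-9, -4, 13, -7, -9, 10).
Gauss-Seidel: T = -(D+L)⁻¹U, row 0 first, T[0,4] = -(-5)/(-9) = -0.5556; later rows by forward substitution.
  T[0,:] = [+0.0000, -0.4444, +0.4444, +0.5556, -0.5556, +0.3333]
  T[1,:] = [+0.0000, +0.2222, +0.2778, -0.7778, -0.4722, -0.4167]
  T[2,:] = [+0.0000, -0.3077, +0.0769, +0.1538, +0.4231, -0.1154]
  T[3,:] = [+0.0000, -0.1832, +0.3315, -0.0513, -1.1767, +0.0742]
  T[4,:] = [+0.0000, -0.5893, +0.4489, +0.5328, -0.7532, +0.5965]
  T[5,:] = [+0.0000, -0.5626, +0.0930, +0.8718, +0.6451, +0.3985]
|λ(T)| sorted: 1.2011, 0.6286, 0.6286, 0.1757, 0.1757, 0.0000.
spectral radius ρ = 1.2011; 1.2011 > 1, so it fails to converge.

1.2011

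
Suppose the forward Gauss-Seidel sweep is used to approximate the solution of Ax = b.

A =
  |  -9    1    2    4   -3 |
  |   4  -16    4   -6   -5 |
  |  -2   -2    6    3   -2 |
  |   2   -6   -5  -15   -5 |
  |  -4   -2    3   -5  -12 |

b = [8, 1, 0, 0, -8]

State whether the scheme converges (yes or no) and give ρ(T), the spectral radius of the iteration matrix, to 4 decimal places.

Write A = D+L+U with D = diag(-9, -16, 6, -15, -12).
T_GS = -(D+L)⁻¹U: row 0 first, T[0,2] = -(2)/(-9) = +0.2222; later rows by forward substitution.
  T[0,:] = [+0.0000 +0.1111 +0.2222 +0.4444 -0.3333]
  T[1,:] = [+0.0000 +0.0278 +0.3056 -0.2639 -0.3958]
  T[2,:] = [+0.0000 +0.0463 +0.1759 -0.4398 +0.0903]
  T[3,:] = [+0.0000 -0.0117 -0.1512 +0.3114 -0.2495]
  T[4,:] = [+0.0000 -0.0252 -0.0180 -0.3439 +0.3036]
|eigenvalues of T|: 0.6826, 0.3091, 0.0992, 0.0738, 0.0000.
ρ = 0.6826; 0.6826 < 1, so it converges for any x₀.

yes, ρ = 0.6826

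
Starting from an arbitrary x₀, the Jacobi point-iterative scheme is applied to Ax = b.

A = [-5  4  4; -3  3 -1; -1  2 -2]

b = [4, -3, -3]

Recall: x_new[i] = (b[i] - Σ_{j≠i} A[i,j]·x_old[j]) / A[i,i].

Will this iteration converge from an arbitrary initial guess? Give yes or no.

no

A = D + L + U where D = diag(-5, 3, -2).
Jacobi: T = -D⁻¹(L+U), T[0,1] = -(4)/(-5) = +0.8000; T[0,0] = 0.
  T[0,:] = [+0.0000 +0.8000 +0.8000]
  T[1,:] = [+1.0000 +0.0000 +0.3333]
  T[2,:] = [-0.5000 +1.0000 +0.0000]
|eigenvalues of T|: 1.1466, 0.7625, 0.7625.
ρ = 1.1466; 1.1466 > 1: divergent.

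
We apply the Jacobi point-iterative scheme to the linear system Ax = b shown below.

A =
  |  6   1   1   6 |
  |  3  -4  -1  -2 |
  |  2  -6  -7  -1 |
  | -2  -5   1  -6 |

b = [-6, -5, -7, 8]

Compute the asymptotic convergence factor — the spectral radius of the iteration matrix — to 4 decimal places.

1.1718

Split A = D + L + U, D = diag(6, -4, -7, -6).
Jacobi: T = -D⁻¹(L+U), T[1,0] = -(3)/(-4) = +0.7500; T[1,1] = 0.
  T[0,:] = [+0.0000 -0.1667 -0.1667 -1.0000]
  T[1,:] = [+0.7500 +0.0000 -0.2500 -0.5000]
  T[2,:] = [+0.2857 -0.8571 +0.0000 -0.1429]
  T[3,:] = [-0.3333 -0.8333 +0.1667 +0.0000]
moduli |λ_i(T)| = 1.1718, 0.7694, 0.7694, 0.0114.
ρ(T) = max|λ| = 1.1718; 1.1718 > 1 ⇒ diverges.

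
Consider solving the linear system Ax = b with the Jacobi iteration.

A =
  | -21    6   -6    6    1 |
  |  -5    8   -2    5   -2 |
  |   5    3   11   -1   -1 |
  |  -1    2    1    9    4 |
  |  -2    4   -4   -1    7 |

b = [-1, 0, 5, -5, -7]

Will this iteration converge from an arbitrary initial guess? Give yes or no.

Diagonal D = diag(-21, 8, 11, 9, 7); L, U strict lower/upper.
T_J = -D⁻¹(L+U): T[3,2] = -(1)/(9) = -0.1111; T[3,3] = 0.
  T[0,:] = [+0.0000, +0.2857, -0.2857, +0.2857, +0.0476]
  T[1,:] = [+0.6250, +0.0000, +0.2500, -0.6250, +0.2500]
  T[2,:] = [-0.4545, -0.2727, +0.0000, +0.0909, +0.0909]
  T[3,:] = [+0.1111, -0.2222, -0.1111, +0.0000, -0.4444]
  T[4,:] = [+0.2857, -0.5714, +0.5714, +0.1429, +0.0000]
|eigenvalues of T|: 0.8453, 0.6335, 0.6335, 0.4077, 0.1971.
spectral radius ρ = 0.8453; 0.8453 < 1, so it converges for any x₀.

yes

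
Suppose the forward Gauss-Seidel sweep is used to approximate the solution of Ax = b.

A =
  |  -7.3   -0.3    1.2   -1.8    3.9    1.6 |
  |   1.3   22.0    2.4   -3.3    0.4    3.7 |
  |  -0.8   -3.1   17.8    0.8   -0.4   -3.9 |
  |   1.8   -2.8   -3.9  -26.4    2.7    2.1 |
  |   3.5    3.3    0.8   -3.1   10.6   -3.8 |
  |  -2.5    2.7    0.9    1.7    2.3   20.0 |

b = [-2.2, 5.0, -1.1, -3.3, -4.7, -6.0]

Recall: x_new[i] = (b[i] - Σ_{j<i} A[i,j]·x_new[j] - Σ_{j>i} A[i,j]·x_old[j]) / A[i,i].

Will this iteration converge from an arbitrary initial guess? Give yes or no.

yes

Split A = D + L + U, D = diag(-7.3, 22, 17.8, -26.4, 10.6, 20).
T_GS = -(D+L)⁻¹U: row 0 first, T[0,2] = -(1.2)/(-7.3) = +0.1644; later rows by forward substitution.
  T[0,:] = [+0.0000 -0.0411 +0.1644 -0.2466 +0.5342 +0.2192]
  T[1,:] = [+0.0000 +0.0024 -0.1188 +0.1646 -0.0498 -0.1811]
  T[2,:] = [+0.0000 -0.0014 -0.0133 -0.0274 +0.0378 +0.1974]
  T[3,:] = [+0.0000 -0.0028 +0.0258 -0.0302 +0.1384 +0.0845]
  T[4,:] = [+0.0000 +0.0121 -0.0087 +0.0234 -0.1233 +0.3523]
  T[5,:] = [+0.0000 -0.0065 +0.0360 -0.0519 +0.0742 -0.0047]
|roots of det(T-λI)|: 0.2664, 0.0897, 0.0897, 0.0418, 0.0103, 0.0000.
ρ(T) = max|λ| = 0.2664; 0.2664 < 1, so it converges for any x₀.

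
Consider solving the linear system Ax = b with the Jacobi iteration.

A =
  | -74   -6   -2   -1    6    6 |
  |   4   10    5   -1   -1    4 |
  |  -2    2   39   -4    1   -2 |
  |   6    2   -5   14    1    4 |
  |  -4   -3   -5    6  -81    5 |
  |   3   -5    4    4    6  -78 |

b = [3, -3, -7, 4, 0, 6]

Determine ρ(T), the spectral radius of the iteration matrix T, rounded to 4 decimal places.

0.3427

Split A = D + L + U, D = diag(-74, 10, 39, 14, -81, -78).
T_J = -D⁻¹(L+U): T[2,1] = -(2)/(39) = -0.0513; T[2,2] = 0.
  T[0,:] = [+0.0000  -0.0811  -0.0270  -0.0135  +0.0811  +0.0811]
  T[1,:] = [-0.4000  +0.0000  -0.5000  +0.1000  +0.1000  -0.4000]
  T[2,:] = [+0.0513  -0.0513  +0.0000  +0.1026  -0.0256  +0.0513]
  T[3,:] = [-0.4286  -0.1429  +0.3571  +0.0000  -0.0714  -0.2857]
  T[4,:] = [-0.0494  -0.0370  -0.0617  +0.0741  +0.0000  +0.0617]
  T[5,:] = [+0.0385  -0.0641  +0.0513  +0.0513  +0.0769  +0.0000]
|roots of det(T-λI)|: 0.3427, 0.2515, 0.2515, 0.1190, 0.1090, 0.1090.
ρ = 0.3427; 0.3427 < 1: convergent.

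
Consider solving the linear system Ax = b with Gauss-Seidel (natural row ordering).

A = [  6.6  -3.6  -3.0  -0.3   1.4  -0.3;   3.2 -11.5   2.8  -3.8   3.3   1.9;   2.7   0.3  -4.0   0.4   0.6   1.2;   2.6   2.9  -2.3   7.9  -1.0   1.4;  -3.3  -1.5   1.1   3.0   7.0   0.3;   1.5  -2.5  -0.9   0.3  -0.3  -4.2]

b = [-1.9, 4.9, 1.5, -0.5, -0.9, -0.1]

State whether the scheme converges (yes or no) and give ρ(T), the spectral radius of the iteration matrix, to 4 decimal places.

Let D = diag(6.6, -11.5, -4, 7.9, 7, -4.2); L, U the strict triangles.
GS T = -(D+L)⁻¹U: row 0 first, T[0,2] = -(-3)/(6.6) = +0.4545; later rows by forward substitution.
  T[0,:] = [+0.0000, +0.5455, +0.4545, +0.0455, -0.2121, +0.0455]
  T[1,:] = [+0.0000, +0.1518, +0.3700, -0.3178, +0.2279, +0.1779]
  T[2,:] = [+0.0000, +0.3796, +0.3346, +0.1068, +0.0239, +0.3440]
  T[3,:] = [+0.0000, -0.1247, -0.1880, +0.1328, +0.1197, -0.1573]
  T[4,:] = [+0.0000, +0.2835, +0.3216, -0.1204, -0.1062, +0.0300]
  T[5,:] = [+0.0000, -0.0060, -0.1660, +0.2006, -0.2004, -0.1767]
eigenvalue magnitudes: 0.6195, 0.3446, 0.1823, 0.1823, 0.0036, 0.0000.
spectral radius ρ = 0.6195; 0.6195 < 1, so it converges for any x₀.

yes, ρ = 0.6195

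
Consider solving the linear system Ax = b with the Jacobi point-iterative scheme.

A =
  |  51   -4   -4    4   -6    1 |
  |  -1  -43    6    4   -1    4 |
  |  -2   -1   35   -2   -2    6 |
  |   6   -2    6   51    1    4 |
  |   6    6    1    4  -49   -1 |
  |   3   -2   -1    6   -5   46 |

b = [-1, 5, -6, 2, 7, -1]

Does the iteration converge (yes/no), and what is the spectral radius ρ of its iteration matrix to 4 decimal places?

yes, ρ = 0.2364

Let D = diag(51, -43, 35, 51, -49, 46); L, U the strict triangles.
T_J = -D⁻¹(L+U): T[1,2] = -(6)/(-43) = +0.1395; T[1,1] = 0.
  T[0,:] = [+0.0000  +0.0784  +0.0784  -0.0784  +0.1176  -0.0196]
  T[1,:] = [-0.0233  +0.0000  +0.1395  +0.0930  -0.0233  +0.0930]
  T[2,:] = [+0.0571  +0.0286  +0.0000  +0.0571  +0.0571  -0.1714]
  T[3,:] = [-0.1176  +0.0392  -0.1176  +0.0000  -0.0196  -0.0784]
  T[4,:] = [+0.1224  +0.1224  +0.0204  +0.0816  +0.0000  -0.0204]
  T[5,:] = [-0.0652  +0.0435  +0.0217  -0.1304  +0.1087  +0.0000]
|roots of det(T-λI)|: 0.2364, 0.1888, 0.1888, 0.0834, 0.0834, 0.0169.
ρ = 0.2364; 0.2364 < 1: convergent.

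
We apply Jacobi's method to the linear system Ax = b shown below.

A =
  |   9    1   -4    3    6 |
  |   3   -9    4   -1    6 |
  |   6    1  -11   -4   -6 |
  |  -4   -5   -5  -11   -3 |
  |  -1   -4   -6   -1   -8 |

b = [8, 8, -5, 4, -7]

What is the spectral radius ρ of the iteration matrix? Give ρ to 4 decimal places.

1.1869

A = D + L + U where D = diag(9, -9, -11, -11, -8).
Jacobi T = -D⁻¹(L+U): T[4,0] = -(-1)/(-8) = -0.1250; T[4,4] = 0.
  T[0,:] = [+0.0000, -0.1111, +0.4444, -0.3333, -0.6667]
  T[1,:] = [+0.3333, +0.0000, +0.4444, -0.1111, +0.6667]
  T[2,:] = [+0.5455, +0.0909, +0.0000, -0.3636, -0.5455]
  T[3,:] = [-0.3636, -0.4545, -0.4545, +0.0000, -0.2727]
  T[4,:] = [-0.1250, -0.5000, -0.7500, -0.1250, +0.0000]
eigenvalue magnitudes: 1.1869, 0.5939, 0.5939, 0.5654, 0.0989.
spectral radius ρ = 1.1869; 1.1869 > 1 ⇒ diverges.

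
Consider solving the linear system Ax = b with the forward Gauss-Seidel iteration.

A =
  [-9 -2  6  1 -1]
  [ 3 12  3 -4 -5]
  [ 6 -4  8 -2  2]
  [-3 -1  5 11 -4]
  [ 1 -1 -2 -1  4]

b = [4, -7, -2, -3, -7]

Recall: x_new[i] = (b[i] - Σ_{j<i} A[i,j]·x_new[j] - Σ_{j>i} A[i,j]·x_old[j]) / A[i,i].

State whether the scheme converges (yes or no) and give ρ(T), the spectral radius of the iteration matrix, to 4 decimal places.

yes, ρ = 0.8383

Diagonal D = diag(-9, 12, 8, 11, 4); L, U strict lower/upper.
T_GS = -(D+L)⁻¹U: row 0 first, T[0,2] = -(6)/(-9) = +0.6667; later rows by forward substitution.
  T[0,:] = [+0.0000 -0.2222 +0.6667 +0.1111 -0.1111]
  T[1,:] = [+0.0000 +0.0556 -0.4167 +0.3056 +0.4444]
  T[2,:] = [+0.0000 +0.1944 -0.7083 +0.3194 +0.0556]
  T[3,:] = [+0.0000 -0.1439 +0.4659 -0.0871 +0.3485]
  T[4,:] = [+0.0000 +0.1307 -0.5085 +0.1866 +0.2538]
moduli |λ_i(T)| = 0.8383, 0.3172, 0.0886, 0.0536, 0.0000.
ρ = 0.8383; 0.8383 < 1, so it converges for any x₀.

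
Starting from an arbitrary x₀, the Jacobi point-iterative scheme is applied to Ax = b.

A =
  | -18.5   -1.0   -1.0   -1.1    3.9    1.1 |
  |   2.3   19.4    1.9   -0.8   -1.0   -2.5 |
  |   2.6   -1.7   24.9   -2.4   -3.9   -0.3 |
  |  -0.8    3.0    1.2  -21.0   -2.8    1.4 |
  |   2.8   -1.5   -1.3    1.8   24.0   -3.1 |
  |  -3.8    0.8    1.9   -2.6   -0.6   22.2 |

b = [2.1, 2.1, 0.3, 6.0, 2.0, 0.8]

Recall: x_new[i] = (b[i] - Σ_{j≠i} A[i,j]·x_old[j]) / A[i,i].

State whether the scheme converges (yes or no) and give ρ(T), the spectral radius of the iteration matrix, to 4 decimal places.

A = D + L + U where D = diag(-18.5, 19.4, 24.9, -21, 24, 22.2).
Jacobi T = -D⁻¹(L+U): T[2,0] = -(2.6)/(24.9) = -0.1044; T[2,2] = 0.
  T[0,:] = [+0.0000  -0.0541  -0.0541  -0.0595  +0.2108  +0.0595]
  T[1,:] = [-0.1186  +0.0000  -0.0979  +0.0412  +0.0515  +0.1289]
  T[2,:] = [-0.1044  +0.0683  +0.0000  +0.0964  +0.1566  +0.0120]
  T[3,:] = [-0.0381  +0.1429  +0.0571  +0.0000  -0.1333  +0.0667]
  T[4,:] = [-0.1167  +0.0625  +0.0542  -0.0750  +0.0000  +0.1292]
  T[5,:] = [+0.1712  -0.0360  -0.0856  +0.1171  +0.0270  +0.0000]
|eigenvalues of T|: 0.2466, 0.1460, 0.1460, 0.1308, 0.1179, 0.1179.
spectral radius ρ = 0.2466; 0.2466 < 1: convergent.

yes, ρ = 0.2466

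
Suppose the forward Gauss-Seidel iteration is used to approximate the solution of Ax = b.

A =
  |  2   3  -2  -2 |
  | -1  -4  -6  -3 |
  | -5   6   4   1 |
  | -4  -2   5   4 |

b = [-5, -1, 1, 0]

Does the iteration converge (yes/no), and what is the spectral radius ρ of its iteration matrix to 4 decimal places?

A = D + L + U where D = diag(2, -4, 4, 4).
GS T = -(D+L)⁻¹U: row 0 first, T[0,1] = -(3)/(2) = -1.5000; later rows by forward substitution.
  T[0,:] = [+0.0000  -1.5000  +1.0000  +1.0000]
  T[1,:] = [+0.0000  +0.3750  -1.7500  -1.0000]
  T[2,:] = [+0.0000  -2.4375  +3.8750  +2.5000]
  T[3,:] = [+0.0000  +1.7344  -4.7188  -2.6250]
moduli |λ_i(T)| = 1.6867, 0.6091, 0.5475, 0.0000.
spectral radius ρ = 1.6867; 1.6867 > 1, so it fails to converge.

no, ρ = 1.6867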